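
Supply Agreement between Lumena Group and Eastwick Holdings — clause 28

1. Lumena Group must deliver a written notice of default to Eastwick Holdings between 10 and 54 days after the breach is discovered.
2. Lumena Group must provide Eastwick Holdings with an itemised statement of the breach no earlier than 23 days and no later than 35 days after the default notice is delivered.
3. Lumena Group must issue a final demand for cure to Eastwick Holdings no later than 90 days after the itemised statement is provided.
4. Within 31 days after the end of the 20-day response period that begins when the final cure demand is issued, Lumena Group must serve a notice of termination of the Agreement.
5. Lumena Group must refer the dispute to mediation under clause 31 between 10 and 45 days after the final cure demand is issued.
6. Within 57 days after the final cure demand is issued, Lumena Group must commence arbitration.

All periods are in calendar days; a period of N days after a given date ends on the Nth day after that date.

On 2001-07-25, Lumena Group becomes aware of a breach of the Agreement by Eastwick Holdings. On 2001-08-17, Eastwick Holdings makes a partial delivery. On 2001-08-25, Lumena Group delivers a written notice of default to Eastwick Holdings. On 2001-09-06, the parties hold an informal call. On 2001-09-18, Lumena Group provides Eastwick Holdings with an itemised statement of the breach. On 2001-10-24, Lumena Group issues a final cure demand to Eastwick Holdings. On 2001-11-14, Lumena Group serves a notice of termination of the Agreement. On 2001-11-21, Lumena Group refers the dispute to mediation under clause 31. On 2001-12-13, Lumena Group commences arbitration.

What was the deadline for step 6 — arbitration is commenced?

2001-12-20

Step 6 runs from 2001-10-24, when the final cure demand is issued. 57 days after 2001-10-24 is 2001-12-20.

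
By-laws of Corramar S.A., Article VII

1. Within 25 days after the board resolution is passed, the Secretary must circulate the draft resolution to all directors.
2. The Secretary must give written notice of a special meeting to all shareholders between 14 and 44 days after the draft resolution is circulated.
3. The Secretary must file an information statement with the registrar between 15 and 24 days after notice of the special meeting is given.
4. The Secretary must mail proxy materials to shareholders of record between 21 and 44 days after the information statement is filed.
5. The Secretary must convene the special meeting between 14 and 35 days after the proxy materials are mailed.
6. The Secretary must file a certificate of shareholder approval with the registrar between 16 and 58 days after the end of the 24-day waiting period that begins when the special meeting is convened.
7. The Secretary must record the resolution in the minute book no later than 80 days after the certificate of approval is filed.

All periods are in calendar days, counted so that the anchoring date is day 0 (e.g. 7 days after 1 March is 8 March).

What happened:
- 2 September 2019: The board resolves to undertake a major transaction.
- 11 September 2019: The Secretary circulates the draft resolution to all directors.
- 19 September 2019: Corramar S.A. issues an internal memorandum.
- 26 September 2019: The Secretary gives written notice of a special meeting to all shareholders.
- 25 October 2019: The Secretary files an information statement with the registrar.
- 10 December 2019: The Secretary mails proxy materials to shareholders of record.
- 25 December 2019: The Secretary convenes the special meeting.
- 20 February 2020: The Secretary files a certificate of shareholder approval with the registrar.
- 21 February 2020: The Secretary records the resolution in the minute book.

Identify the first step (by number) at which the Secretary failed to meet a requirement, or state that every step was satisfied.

Step 1 — counting 25 days from 2 September 2019 (when the board resolution is passed) gives a deadline of 27 September 2019; completed 11 September 2019, before the deadline.
Step 2 — 14 and 44 days from 11 September 2019 (when the draft resolution is circulated) are 25 September 2019 and 25 October 2019 respectively; done 26 September 2019, which is between those dates.
Step 3 — 15 and 24 days from 26 September 2019 (when notice of the special meeting is given) are 11 October 2019 and 20 October 2019 respectively; done 25 October 2019 — 5 days after the window closed.

Step 3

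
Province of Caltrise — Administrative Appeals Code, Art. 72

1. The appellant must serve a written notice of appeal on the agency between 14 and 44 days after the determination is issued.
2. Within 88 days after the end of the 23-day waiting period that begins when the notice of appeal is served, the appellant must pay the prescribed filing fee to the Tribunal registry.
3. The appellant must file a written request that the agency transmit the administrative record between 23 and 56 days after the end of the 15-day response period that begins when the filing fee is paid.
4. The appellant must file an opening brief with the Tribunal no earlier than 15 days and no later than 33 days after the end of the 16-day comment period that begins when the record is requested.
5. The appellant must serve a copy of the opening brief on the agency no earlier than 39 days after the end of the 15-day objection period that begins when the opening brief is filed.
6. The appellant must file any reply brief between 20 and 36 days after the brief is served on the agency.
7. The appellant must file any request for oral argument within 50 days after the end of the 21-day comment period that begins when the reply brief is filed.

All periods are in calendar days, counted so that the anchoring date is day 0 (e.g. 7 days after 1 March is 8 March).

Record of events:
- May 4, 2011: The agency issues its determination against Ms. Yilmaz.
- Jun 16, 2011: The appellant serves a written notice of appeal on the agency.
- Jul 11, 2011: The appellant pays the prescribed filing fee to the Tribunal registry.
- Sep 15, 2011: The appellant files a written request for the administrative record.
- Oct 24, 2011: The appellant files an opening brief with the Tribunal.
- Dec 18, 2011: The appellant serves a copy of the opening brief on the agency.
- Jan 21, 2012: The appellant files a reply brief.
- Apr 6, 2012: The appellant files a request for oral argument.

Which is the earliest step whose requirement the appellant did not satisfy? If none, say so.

Step 7

Step 1 — 14 and 44 days from May 4, 2011 (when the determination is issued) are May 18, 2011 and Jun 17, 2011 respectively; done Jun 16, 2011, which is between those dates.
Step 2 — counting 88 days from Jul 9, 2011 (end of the 23-day waiting period, which began when the notice of appeal is served on Jun 16, 2011) gives a deadline of Oct 5, 2011; completed Jul 11, 2011, before the deadline.
Step 3 — 23 and 56 days from Jul 26, 2011 (end of the 15-day response period, which began when the filing fee is paid on Jul 11, 2011) are Aug 18, 2011 and Sep 20, 2011 respectively; done Sep 15, 2011 — within the window.
Step 4 — 15 and 33 days from Oct 1, 2011 (end of the 16-day comment period, which began when the record is requested on Sep 15, 2011) are Oct 16, 2011 and Nov 3, 2011 respectively; Oct 24, 2011 falls inside that range.
Step 5 — must wait 39 days from Nov 8, 2011 (end of the 15-day objection period, which began when the opening brief is filed on Oct 24, 2011), so not before Dec 17, 2011; done Dec 18, 2011 — permitted.
Step 6 — 20 and 36 days from Dec 18, 2011 (when the brief is served on the agency) are Jan 7, 2012 and Jan 23, 2012 respectively; done Jan 21, 2012, which is between those dates.
Step 7 — counting 50 days from Feb 11, 2012 (end of the 21-day comment period, which began when the reply brief is filed on Jan 21, 2012) gives a deadline of Apr 1, 2012; done Apr 6, 2012 — 5 days late.
No need to go further; step 7 was not satisfied.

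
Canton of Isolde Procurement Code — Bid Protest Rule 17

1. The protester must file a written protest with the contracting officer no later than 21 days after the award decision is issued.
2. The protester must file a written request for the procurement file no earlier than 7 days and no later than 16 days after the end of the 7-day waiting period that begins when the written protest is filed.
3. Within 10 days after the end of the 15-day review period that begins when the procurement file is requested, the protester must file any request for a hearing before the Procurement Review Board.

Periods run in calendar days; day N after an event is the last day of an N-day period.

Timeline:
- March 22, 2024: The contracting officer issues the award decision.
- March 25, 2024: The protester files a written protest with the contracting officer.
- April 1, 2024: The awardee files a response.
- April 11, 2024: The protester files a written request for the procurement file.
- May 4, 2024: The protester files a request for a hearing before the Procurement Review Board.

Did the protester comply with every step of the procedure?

(1) due by March 22, 2024 + 21 days = April 12, 2024; March 25, 2024 is within that limit.
(2) the permitted window runs from April 1, 2024 + 7 = April 8, 2024 to April 1, 2024 + 16 = April 17, 2024; done April 11, 2024, which is between those dates.
(3) due by April 26, 2024 + 10 days = May 6, 2024; May 4, 2024 is within that limit.

Yes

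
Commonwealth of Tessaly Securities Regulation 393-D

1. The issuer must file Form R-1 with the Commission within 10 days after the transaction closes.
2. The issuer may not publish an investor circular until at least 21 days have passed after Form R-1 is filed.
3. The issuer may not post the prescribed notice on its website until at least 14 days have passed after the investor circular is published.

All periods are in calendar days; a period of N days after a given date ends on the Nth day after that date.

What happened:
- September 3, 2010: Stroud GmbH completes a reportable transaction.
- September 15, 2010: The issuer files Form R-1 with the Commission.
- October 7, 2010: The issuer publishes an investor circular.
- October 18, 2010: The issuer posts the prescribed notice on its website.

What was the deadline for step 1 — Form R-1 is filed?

September 13, 2010

Step 1 runs from September 3, 2010, when the transaction closes. 10 days after September 3, 2010 is September 13, 2010.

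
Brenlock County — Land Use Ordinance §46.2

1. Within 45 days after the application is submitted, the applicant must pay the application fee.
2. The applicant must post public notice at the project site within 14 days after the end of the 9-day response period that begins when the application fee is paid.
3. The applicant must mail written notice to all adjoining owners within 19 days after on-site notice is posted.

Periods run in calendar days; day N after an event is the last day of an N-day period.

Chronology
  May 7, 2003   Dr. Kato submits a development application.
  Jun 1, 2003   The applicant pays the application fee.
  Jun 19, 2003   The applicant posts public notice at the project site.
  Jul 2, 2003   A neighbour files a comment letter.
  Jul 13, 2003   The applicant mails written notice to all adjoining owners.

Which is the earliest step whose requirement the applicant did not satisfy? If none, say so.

Step 1: 45 days after May 7, 2003 (when the application is submitted) is Jun 21, 2003; Jun 1, 2003 is within that limit.
Step 2: 14 days after Jun 10, 2003 (end of the 9-day response period, which began when the application fee is paid on Jun 1, 2003) is Jun 24, 2003; done Jun 19, 2003 — timely.
Step 3: 19 days after Jun 19, 2003 (when on-site notice is posted) is Jul 8, 2003; Jul 13, 2003 misses that deadline by 5 days.
The procedure was therefore not followed at step 3.

Step 3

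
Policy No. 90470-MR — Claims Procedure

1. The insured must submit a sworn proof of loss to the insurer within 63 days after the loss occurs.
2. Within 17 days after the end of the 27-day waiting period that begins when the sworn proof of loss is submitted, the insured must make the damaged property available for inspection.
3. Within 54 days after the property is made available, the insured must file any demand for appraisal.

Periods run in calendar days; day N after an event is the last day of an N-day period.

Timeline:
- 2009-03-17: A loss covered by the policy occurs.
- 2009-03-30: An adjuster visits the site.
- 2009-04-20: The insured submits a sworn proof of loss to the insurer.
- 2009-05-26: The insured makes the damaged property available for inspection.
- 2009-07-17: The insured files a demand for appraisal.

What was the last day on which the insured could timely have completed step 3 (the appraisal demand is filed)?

2009-07-19

Step 3 runs from 2009-05-26, when the property is made available. 54 days after 2009-05-26 is 2009-07-19.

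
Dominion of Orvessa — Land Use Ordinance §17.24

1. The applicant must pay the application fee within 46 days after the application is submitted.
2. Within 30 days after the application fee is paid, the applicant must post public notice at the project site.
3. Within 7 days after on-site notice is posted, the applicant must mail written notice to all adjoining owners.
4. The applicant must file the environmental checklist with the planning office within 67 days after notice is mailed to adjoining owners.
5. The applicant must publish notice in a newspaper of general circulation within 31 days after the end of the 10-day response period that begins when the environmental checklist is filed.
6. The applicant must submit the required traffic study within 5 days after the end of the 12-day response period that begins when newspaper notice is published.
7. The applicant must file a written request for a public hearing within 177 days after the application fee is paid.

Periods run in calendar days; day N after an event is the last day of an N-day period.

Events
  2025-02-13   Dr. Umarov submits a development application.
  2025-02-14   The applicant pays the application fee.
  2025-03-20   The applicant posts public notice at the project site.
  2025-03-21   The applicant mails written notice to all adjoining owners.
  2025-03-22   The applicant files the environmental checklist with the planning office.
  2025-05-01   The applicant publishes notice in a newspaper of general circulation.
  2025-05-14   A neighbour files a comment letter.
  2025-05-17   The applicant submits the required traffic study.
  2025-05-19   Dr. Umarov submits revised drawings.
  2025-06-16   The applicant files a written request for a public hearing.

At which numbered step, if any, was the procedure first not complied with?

Step 1: 46 days after 2025-02-13 (when the application is submitted) is 2025-03-31; completed 2025-02-14, before the deadline.
Step 2: 30 days after 2025-02-14 (when the application fee is paid) is 2025-03-16; 2025-03-20 misses that deadline by 4 days.

Step 2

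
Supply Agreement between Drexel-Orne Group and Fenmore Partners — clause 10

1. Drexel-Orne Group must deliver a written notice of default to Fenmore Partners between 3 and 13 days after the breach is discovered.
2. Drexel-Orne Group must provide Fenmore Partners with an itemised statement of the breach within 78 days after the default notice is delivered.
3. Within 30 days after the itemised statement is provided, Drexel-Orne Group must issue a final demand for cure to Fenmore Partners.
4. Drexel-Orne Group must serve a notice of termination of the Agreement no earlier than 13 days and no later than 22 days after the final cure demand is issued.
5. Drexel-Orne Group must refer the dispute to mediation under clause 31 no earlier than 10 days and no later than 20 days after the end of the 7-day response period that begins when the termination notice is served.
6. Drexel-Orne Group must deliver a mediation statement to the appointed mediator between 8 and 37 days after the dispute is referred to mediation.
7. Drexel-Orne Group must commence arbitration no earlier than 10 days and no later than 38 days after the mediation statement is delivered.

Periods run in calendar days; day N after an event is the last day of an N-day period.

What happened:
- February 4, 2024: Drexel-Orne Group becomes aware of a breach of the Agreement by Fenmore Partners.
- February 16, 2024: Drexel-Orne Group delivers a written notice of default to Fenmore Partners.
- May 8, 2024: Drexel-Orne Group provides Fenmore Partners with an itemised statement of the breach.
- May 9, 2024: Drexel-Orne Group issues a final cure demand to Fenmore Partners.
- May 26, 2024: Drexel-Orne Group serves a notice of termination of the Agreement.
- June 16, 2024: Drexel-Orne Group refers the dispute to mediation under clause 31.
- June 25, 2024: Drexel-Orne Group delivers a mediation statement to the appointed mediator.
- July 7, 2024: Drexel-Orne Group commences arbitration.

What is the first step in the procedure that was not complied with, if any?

Step 1 — 3 and 13 days from February 4, 2024 (when the breach is discovered) are February 7, 2024 and February 17, 2024 respectively; done February 16, 2024, which is between those dates.
Step 2 — counting 78 days from February 16, 2024 (when the default notice is delivered) gives a deadline of May 4, 2024; not done until May 8, 2024, 4 days after the deadline.
No need to go further; step 2 was not satisfied.

Step 2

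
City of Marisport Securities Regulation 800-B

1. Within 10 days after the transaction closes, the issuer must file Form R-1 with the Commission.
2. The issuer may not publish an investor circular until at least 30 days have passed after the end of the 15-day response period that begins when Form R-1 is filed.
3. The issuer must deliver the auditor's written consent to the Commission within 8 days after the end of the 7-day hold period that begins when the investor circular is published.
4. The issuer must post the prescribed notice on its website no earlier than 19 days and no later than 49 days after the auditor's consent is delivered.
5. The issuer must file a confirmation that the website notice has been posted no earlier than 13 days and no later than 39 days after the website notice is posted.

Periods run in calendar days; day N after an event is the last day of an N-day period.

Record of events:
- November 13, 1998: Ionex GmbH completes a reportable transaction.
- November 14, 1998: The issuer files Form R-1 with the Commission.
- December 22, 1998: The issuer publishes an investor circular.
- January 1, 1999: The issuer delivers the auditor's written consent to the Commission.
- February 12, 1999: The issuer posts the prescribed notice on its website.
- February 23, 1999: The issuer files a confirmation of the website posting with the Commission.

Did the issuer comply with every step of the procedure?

Step 1: 10 days after November 13, 1998 (when the transaction closes) is November 23, 1998; completed November 14, 1998, before the deadline.
Step 2: the earliest permitted date is 30 days after November 29, 1998 (end of the 15-day response period, which began when Form R-1 is filed on November 14, 1998), i.e. December 29, 1998; done December 22, 1998 — 7 days too early.
No need to go further; step 2 was not satisfied.

No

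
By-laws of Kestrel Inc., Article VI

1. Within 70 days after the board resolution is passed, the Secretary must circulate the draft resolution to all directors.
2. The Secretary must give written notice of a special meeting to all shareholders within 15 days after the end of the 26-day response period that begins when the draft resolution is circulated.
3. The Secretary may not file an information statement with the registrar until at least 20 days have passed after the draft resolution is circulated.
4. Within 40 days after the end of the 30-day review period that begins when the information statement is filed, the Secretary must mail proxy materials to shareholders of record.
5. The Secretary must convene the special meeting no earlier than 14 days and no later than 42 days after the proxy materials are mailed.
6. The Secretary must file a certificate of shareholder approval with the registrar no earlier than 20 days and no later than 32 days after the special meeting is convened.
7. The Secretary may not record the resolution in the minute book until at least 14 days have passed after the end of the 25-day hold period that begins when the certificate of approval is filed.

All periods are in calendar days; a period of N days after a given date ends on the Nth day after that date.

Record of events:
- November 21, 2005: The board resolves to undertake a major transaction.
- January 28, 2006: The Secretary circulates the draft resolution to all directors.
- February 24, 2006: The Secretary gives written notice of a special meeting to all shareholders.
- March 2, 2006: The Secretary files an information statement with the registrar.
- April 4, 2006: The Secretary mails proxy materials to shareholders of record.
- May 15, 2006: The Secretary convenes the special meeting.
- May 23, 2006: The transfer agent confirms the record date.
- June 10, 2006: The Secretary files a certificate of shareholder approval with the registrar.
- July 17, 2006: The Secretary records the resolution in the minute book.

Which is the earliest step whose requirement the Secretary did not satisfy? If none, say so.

Step 1 — counting 70 days from November 21, 2005 (when the board resolution is passed) gives a deadline of January 30, 2006; January 28, 2006 is within that limit.
Step 2 — counting 15 days from February 23, 2006 (end of the 26-day response period, which began when the draft resolution is circulated on January 28, 2006) gives a deadline of March 10, 2006; completed February 24, 2006, before the deadline.
Step 3 — must wait 20 days from January 28, 2006 (when the draft resolution is circulated), so not before February 17, 2006; March 2, 2006 is on or after that date.
Step 4 — counting 40 days from April 1, 2006 (end of the 30-day review period, which began when the information statement is filed on March 2, 2006) gives a deadline of May 11, 2006; April 4, 2006 is within that limit.
Step 5 — 14 and 42 days from April 4, 2006 (when the proxy materials are mailed) are April 18, 2006 and May 16, 2006 respectively; done May 15, 2006 — within the window.
Step 6 — 20 and 32 days from May 15, 2006 (when the special meeting is convened) are June 4, 2006 and June 16, 2006 respectively; done June 10, 2006, which is between those dates.
Step 7 — must wait 14 days from July 5, 2006 (end of the 25-day hold period, which began when the certificate of approval is filed on June 10, 2006), so not before July 19, 2006; acted on July 17, 2006, 2 days prematurely.
The analysis stops there.

Step 7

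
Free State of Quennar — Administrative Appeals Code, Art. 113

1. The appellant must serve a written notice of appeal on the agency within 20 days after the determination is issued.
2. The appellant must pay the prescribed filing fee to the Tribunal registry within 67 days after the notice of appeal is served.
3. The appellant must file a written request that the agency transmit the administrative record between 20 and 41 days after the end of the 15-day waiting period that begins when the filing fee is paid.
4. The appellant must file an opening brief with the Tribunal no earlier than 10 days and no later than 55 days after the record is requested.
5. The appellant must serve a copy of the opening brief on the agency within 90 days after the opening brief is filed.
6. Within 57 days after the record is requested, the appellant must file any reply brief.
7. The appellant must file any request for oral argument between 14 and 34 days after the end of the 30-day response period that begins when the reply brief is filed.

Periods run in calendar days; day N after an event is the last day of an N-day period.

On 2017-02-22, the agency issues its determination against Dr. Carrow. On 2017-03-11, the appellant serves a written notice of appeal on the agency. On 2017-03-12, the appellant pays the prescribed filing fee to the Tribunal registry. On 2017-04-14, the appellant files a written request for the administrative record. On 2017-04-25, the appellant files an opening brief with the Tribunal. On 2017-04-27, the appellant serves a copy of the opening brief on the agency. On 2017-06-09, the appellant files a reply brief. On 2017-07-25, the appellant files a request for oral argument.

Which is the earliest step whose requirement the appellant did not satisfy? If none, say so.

(1) due by 2017-02-22 + 20 days = 2017-03-14; completed 2017-03-11, before the deadline.
(2) due by 2017-03-11 + 67 days = 2017-05-17; done 2017-03-12 — timely.
(3) the permitted window runs from 2017-03-27 + 20 = 2017-04-16 to 2017-03-27 + 41 = 2017-05-07; 2017-04-14 is 2 days too early.
Later steps need not be reached.

Step 3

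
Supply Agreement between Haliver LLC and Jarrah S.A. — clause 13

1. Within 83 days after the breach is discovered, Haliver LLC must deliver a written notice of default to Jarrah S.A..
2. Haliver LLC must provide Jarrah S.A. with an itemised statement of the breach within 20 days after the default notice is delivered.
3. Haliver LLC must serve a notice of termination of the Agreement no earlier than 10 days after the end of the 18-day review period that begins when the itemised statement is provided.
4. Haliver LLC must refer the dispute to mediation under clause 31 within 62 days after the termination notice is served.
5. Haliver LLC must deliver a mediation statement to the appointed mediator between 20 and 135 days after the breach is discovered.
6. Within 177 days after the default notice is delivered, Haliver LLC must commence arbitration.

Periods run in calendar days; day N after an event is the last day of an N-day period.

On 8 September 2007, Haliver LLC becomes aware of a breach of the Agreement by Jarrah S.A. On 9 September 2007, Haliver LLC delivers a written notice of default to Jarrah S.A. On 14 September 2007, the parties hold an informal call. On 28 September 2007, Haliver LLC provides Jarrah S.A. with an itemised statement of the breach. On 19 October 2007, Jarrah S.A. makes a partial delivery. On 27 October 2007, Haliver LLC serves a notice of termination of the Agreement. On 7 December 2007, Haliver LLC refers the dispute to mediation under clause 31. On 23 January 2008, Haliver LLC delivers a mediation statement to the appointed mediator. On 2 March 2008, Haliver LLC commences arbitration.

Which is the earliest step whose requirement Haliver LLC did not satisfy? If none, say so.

Step 1 — counting 83 days from 8 September 2007 (when the breach is discovered) gives a deadline of 30 November 2007; done 9 September 2007 — timely.
Step 2 — counting 20 days from 9 September 2007 (when the default notice is delivered) gives a deadline of 29 September 2007; completed 28 September 2007, before the deadline.
Step 3 — must wait 10 days from 16 October 2007 (end of the 18-day review period, which began when the itemised statement is provided on 28 September 2007), so not before 26 October 2007; done 27 October 2007, after the minimum wait.
Step 4 — counting 62 days from 27 October 2007 (when the termination notice is served) gives a deadline of 28 December 2007; done 7 December 2007 — timely.
Step 5 — 20 and 135 days from 8 September 2007 (when the breach is discovered) are 28 September 2007 and 21 January 2008 respectively; 23 January 2008 is 2 days past the end of the window.
No need to go further; step 5 was not satisfied.

Step 5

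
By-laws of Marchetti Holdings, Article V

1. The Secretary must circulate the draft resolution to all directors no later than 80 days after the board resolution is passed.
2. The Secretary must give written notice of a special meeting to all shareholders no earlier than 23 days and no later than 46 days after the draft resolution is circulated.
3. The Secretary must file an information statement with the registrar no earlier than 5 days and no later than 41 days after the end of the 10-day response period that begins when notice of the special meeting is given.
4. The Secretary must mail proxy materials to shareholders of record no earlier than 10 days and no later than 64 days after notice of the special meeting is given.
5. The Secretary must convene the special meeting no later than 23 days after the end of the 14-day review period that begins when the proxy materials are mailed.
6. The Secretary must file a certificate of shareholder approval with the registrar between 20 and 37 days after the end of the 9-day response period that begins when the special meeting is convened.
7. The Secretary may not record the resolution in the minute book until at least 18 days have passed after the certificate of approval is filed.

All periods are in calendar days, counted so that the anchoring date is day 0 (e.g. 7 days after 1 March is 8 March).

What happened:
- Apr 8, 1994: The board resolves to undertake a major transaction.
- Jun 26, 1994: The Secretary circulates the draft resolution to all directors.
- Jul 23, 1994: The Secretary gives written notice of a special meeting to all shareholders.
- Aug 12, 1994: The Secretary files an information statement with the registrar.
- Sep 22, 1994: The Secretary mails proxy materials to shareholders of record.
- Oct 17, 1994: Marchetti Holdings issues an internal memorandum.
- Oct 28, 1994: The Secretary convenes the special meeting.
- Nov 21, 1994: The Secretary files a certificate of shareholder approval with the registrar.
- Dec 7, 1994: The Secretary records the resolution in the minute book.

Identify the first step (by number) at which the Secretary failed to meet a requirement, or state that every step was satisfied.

Step 6

(1) due by Apr 8, 1994 + 80 days = Jun 27, 1994; completed Jun 26, 1994, before the deadline.
(2) the permitted window runs from Jun 26, 1994 + 23 = Jul 19, 1994 to Jun 26, 1994 + 46 = Aug 11, 1994; done Jul 23, 1994 — within the window.
(3) the permitted window runs from Aug 2, 1994 + 5 = Aug 7, 1994 to Aug 2, 1994 + 41 = Sep 12, 1994; done Aug 12, 1994, which is between those dates.
(4) the permitted window runs from Jul 23, 1994 + 10 = Aug 2, 1994 to Jul 23, 1994 + 64 = Sep 25, 1994; Sep 22, 1994 falls inside that range.
(5) due by Oct 6, 1994 + 23 days = Oct 29, 1994; done Oct 28, 1994 — timely.
(6) the permitted window runs from Nov 6, 1994 + 20 = Nov 26, 1994 to Nov 6, 1994 + 37 = Dec 13, 1994; done Nov 21, 1994 — 5 days before the window opened.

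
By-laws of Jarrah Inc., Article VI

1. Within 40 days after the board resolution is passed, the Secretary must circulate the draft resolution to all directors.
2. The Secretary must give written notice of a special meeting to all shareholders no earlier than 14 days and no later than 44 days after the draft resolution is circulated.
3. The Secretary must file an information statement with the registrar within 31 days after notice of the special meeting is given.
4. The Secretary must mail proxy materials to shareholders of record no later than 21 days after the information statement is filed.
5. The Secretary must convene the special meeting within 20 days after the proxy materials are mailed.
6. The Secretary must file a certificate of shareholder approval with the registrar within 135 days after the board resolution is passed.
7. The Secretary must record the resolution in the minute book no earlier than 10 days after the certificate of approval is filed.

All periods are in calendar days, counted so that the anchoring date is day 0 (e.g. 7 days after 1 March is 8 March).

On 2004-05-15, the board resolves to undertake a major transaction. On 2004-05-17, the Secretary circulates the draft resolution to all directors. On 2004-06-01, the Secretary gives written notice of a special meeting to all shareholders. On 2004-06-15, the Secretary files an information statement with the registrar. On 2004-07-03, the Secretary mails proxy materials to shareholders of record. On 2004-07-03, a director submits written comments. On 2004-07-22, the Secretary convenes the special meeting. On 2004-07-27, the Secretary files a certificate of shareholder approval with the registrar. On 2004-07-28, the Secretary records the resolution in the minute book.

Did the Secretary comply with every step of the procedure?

Step 1: 40 days after 2004-05-15 (when the board resolution is passed) is 2004-06-24; 2004-05-17 is within that limit.
Step 2: the window is 14–44 days after 2004-05-17 (when the draft resolution is circulated), so 2004-05-31 through 2004-06-30; done 2004-06-01, which is between those dates.
Step 3: 31 days after 2004-06-01 (when notice of the special meeting is given) is 2004-07-02; done 2004-06-15 — timely.
Step 4: 21 days after 2004-06-15 (when the information statement is filed) is 2004-07-06; completed 2004-07-03, before the deadline.
Step 5: 20 days after 2004-07-03 (when the proxy materials are mailed) is 2004-07-23; completed 2004-07-22, before the deadline.
Step 6: 135 days after 2004-05-15 (when the board resolution is passed) is 2004-09-27; done 2004-07-27 — timely.
Step 7: the earliest permitted date is 10 days after 2004-07-27 (when the certificate of approval is filed), i.e. 2004-08-06; acted on 2004-07-28, 9 days prematurely.
Later steps need not be reached.

No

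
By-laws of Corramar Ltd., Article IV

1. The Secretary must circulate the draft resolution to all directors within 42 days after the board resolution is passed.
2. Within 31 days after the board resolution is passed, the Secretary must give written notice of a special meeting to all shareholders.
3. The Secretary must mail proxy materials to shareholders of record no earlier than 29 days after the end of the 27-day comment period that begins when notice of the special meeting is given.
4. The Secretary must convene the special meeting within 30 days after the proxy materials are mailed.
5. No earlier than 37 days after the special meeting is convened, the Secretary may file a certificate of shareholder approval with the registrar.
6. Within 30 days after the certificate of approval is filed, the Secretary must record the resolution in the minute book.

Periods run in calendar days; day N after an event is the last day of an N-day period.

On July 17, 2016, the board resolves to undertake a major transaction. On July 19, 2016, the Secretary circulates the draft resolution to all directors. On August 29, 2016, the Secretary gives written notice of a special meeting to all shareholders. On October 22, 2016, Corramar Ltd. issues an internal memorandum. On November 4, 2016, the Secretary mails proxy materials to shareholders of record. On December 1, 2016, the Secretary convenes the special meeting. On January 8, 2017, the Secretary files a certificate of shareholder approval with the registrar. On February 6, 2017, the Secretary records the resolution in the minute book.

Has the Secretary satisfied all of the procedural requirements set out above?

Step 1 — counting 42 days from July 17, 2016 (when the board resolution is passed) gives a deadline of August 28, 2016; completed July 19, 2016, before the deadline.
Step 2 — counting 31 days from July 17, 2016 (when the board resolution is passed) gives a deadline of August 17, 2016; done August 29, 2016 — 12 days late.
Later steps need not be reached.

No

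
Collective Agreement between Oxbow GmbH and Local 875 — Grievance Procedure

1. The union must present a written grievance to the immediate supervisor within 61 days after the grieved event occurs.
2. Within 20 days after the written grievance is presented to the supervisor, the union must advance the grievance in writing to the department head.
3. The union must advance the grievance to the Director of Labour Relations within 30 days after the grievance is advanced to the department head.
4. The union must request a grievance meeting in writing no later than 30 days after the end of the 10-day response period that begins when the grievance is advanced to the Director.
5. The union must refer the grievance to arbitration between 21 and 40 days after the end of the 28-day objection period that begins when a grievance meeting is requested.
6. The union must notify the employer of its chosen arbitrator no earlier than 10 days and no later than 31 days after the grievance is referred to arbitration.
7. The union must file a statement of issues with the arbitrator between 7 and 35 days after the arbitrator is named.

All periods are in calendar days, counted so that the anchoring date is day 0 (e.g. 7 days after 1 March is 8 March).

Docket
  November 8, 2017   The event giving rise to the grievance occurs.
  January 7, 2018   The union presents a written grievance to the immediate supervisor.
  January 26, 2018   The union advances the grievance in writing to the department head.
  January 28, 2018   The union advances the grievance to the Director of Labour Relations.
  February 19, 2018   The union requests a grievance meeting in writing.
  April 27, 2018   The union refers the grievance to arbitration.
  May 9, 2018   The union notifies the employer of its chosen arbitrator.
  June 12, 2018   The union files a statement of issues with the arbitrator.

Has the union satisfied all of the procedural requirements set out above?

Step 1 — counting 61 days from November 8, 2017 (when the grieved event occurs) gives a deadline of January 8, 2018; January 7, 2018 is within that limit.
Step 2 — counting 20 days from January 7, 2018 (when the written grievance is presented to the supervisor) gives a deadline of January 27, 2018; January 26, 2018 is within that limit.
Step 3 — counting 30 days from January 26, 2018 (when the grievance is advanced to the department head) gives a deadline of February 25, 2018; completed January 28, 2018, before the deadline.
Step 4 — counting 30 days from February 7, 2018 (end of the 10-day response period, which began when the grievance is advanced to the Director on January 28, 2018) gives a deadline of March 9, 2018; completed February 19, 2018, before the deadline.
Step 5 — 21 and 40 days from March 19, 2018 (end of the 28-day objection period, which began when a grievance meeting is requested on February 19, 2018) are April 9, 2018 and April 28, 2018 respectively; done April 27, 2018, which is between those dates.
Step 6 — 10 and 31 days from April 27, 2018 (when the grievance is referred to arbitration) are May 7, 2018 and May 28, 2018 respectively; done May 9, 2018 — within the window.
Step 7 — 7 and 35 days from May 9, 2018 (when the arbitrator is named) are May 16, 2018 and June 13, 2018 respectively; June 12, 2018 falls inside that range.

Yes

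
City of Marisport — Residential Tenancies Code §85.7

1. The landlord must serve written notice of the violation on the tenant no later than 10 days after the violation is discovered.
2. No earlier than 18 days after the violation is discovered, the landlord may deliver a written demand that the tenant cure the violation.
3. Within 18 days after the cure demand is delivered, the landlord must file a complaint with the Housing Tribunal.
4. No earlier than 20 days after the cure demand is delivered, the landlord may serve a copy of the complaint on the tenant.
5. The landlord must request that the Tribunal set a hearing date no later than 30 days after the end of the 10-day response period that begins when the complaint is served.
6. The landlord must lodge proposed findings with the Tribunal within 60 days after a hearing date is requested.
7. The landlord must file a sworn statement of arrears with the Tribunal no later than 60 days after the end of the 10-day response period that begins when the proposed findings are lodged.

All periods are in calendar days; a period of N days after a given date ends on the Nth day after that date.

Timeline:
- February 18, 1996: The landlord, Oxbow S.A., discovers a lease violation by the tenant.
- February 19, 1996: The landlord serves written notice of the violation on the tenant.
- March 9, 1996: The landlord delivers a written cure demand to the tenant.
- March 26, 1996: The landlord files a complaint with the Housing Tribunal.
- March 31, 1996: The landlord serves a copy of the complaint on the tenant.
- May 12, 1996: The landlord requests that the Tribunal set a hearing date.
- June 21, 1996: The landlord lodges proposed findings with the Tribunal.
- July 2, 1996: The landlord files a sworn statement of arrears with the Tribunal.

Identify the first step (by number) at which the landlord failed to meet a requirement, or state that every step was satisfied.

Step 5

(1) due by February 18, 1996 + 10 days = February 28, 1996; done February 19, 1996 — timely.
(2) permitted from February 18, 1996 + 18 days = March 7, 1996 onward; done March 9, 1996, after the minimum wait.
(3) due by March 9, 1996 + 18 days = March 27, 1996; done March 26, 1996 — timely.
(4) permitted from March 9, 1996 + 20 days = March 29, 1996 onward; done March 31, 1996, after the minimum wait.
(5) due by April 10, 1996 + 30 days = May 10, 1996; done May 12, 1996 — 2 days late.
That is the first point of non-compliance.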